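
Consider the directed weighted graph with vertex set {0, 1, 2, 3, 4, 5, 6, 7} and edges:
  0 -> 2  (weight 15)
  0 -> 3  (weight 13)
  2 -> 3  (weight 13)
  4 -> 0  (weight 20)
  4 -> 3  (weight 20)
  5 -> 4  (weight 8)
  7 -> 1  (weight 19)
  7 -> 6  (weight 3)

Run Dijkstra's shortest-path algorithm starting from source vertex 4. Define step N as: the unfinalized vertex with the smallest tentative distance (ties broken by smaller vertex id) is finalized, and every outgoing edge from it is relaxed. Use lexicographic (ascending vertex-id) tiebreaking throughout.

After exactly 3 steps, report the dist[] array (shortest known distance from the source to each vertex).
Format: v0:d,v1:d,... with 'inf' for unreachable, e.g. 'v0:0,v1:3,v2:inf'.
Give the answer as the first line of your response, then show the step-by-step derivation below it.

v0:20,v1:inf,v2:35,v3:20,v4:0,v5:inf,v6:inf,v7:inf

step 1: dist = v0:20,v1:inf,v2:inf,v3:20,v4:0,v5:inf,v6:inf,v7:inf
step 2: dist = v0:20,v1:inf,v2:35,v3:20,v4:0,v5:inf,v6:inf,v7:inf
step 3: dist = v0:20,v1:inf,v2:35,v3:20,v4:0,v5:inf,v6:inf,v7:inf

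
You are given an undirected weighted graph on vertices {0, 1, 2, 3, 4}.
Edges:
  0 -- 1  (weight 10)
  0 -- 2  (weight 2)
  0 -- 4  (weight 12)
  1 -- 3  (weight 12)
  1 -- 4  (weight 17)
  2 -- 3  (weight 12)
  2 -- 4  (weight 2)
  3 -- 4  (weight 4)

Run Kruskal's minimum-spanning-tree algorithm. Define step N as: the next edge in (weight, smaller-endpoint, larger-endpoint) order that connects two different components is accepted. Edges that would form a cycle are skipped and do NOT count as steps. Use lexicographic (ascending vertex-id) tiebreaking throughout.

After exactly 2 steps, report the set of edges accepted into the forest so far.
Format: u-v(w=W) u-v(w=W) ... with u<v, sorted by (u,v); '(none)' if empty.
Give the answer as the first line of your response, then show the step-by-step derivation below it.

0-2(w=2) 2-4(w=2)

step 1: add edge 0-2 (w=2); MST = {0-2(w=2)}
step 2: add edge 2-4 (w=2); MST = {0-2(w=2) 2-4(w=2)}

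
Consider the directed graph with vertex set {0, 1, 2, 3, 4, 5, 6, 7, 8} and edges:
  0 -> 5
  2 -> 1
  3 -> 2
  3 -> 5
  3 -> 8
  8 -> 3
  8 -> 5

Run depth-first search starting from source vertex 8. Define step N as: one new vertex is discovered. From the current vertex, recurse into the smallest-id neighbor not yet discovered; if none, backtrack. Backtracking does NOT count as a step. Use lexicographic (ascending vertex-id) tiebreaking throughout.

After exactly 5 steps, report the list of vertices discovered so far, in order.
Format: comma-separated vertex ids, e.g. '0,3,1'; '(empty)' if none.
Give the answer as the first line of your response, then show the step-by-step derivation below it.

8,3,2,1,5

step 1: discover 8; path=8; order=8
step 2: discover 3; path=8>3; order=8,3
step 3: discover 2; path=8>3>2; order=8,3,2
step 4: discover 1; path=8>3>2>1; order=8,3,2,1
step 5: discover 5; path=8>3>5; order=8,3,2,1,5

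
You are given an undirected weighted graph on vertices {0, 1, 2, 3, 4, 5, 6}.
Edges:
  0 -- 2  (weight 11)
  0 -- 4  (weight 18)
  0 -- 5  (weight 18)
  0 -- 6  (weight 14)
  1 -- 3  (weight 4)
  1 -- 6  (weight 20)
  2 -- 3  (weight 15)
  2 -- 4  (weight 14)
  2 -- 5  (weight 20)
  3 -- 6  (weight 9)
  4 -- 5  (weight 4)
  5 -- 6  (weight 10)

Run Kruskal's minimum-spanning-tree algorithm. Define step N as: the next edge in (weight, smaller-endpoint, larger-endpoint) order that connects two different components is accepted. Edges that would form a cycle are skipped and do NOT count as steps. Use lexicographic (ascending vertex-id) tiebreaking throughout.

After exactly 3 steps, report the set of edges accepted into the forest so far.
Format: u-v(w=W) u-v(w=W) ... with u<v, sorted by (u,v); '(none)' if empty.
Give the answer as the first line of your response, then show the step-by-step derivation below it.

1-3(w=4) 3-6(w=9) 4-5(w=4)

step 1: add edge 1-3 (w=4); MST = {1-3(w=4)}
step 2: add edge 4-5 (w=4); MST = {1-3(w=4) 4-5(w=4)}
step 3: add edge 3-6 (w=9); MST = {1-3(w=4) 3-6(w=9) 4-5(w=4)}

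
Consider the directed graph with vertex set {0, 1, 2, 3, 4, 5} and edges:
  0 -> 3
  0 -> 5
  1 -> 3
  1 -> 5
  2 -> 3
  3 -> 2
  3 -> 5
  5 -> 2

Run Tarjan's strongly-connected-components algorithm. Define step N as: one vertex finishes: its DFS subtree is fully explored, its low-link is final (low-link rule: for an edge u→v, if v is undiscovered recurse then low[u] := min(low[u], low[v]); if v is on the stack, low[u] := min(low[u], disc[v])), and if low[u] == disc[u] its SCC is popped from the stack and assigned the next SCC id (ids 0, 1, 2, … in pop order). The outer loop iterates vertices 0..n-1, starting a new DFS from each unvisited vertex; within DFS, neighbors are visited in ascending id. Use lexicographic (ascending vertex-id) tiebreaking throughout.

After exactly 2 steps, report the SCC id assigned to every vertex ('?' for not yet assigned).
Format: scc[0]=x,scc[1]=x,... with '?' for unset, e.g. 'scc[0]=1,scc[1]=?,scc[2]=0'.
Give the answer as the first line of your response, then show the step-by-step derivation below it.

scc[0]=?,scc[1]=?,scc[2]=?,scc[3]=?,scc[4]=?,scc[5]=?

step 1: low=(low[0]=0,low[1]=?,low[2]=1,low[3]=1,low[4]=?,low[5]=?); scc=(scc[0]=?,scc[1]=?,scc[2]=?,scc[3]=?,scc[4]=?,scc[5]=?)
step 2: low=(low[0]=0,low[1]=?,low[2]=1,low[3]=1,low[4]=?,low[5]=2); scc=(scc[0]=?,scc[1]=?,scc[2]=?,scc[3]=?,scc[4]=?,scc[5]=?)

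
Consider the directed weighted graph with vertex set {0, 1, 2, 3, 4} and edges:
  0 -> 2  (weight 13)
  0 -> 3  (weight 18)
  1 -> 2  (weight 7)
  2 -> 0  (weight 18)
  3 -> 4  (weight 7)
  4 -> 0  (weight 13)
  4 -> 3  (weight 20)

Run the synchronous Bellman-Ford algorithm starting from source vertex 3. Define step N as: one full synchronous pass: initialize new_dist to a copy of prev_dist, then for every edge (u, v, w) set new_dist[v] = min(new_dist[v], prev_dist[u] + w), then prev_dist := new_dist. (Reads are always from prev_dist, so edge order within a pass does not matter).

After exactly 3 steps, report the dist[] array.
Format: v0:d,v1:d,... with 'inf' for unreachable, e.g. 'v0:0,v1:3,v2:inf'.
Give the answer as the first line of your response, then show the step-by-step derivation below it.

v0:20,v1:inf,v2:33,v3:0,v4:7

step 1: dist = v0:inf,v1:inf,v2:inf,v3:0,v4:7
step 2: dist = v0:20,v1:inf,v2:inf,v3:0,v4:7
step 3: dist = v0:20,v1:inf,v2:33,v3:0,v4:7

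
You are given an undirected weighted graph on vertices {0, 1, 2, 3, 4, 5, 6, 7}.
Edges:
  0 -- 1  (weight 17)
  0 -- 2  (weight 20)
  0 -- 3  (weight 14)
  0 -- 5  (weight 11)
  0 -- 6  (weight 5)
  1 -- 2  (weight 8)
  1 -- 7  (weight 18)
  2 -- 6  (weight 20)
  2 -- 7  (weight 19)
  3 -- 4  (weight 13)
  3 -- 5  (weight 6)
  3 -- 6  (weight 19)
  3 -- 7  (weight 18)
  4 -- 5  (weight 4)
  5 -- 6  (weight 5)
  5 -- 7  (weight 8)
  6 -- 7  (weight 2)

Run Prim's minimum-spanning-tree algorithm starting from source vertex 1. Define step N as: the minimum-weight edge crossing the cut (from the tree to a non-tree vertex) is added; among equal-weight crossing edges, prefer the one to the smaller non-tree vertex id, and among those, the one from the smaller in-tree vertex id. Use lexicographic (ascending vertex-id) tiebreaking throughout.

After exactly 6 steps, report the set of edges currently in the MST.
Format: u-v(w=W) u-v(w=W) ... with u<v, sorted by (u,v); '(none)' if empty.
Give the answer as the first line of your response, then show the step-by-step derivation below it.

0-1(w=17) 0-6(w=5) 1-2(w=8) 4-5(w=4) 5-6(w=5) 6-7(w=2)

step 1: add edge 1-2 (w=8); MST = {1-2(w=8)}
step 2: add edge 0-1 (w=17); MST = {0-1(w=17) 1-2(w=8)}
step 3: add edge 0-6 (w=5); MST = {0-1(w=17) 0-6(w=5) 1-2(w=8)}
step 4: add edge 6-7 (w=2); MST = {0-1(w=17) 0-6(w=5) 1-2(w=8) 6-7(w=2)}
step 5: add edge 5-6 (w=5); MST = {0-1(w=17) 0-6(w=5) 1-2(w=8) 5-6(w=5) 6-7(w=2)}
step 6: add edge 4-5 (w=4); MST = {0-1(w=17) 0-6(w=5) 1-2(w=8) 4-5(w=4) 5-6(w=5) 6-7(w=2)}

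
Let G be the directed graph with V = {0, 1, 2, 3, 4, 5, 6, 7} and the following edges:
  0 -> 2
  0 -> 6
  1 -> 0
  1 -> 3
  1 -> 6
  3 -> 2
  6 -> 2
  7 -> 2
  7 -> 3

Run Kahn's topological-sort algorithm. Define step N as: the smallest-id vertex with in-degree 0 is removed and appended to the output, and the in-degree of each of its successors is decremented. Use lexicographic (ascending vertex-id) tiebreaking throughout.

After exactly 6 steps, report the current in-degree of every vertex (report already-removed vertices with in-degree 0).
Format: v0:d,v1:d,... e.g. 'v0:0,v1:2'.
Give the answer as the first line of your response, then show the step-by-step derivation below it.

v0:0,v1:0,v2:1,v3:0,v4:0,v5:0,v6:0,v7:0

step 1: output 1; order=[1]; indeg=(0,0,4,1,0,0,1,0)
step 2: output 0; order=[1,0]; indeg=(0,0,3,1,0,0,0,0)
step 3: output 4; order=[1,0,4]; indeg=(0,0,3,1,0,0,0,0)
step 4: output 5; order=[1,0,4,5]; indeg=(0,0,3,1,0,0,0,0)
step 5: output 6; order=[1,0,4,5,6]; indeg=(0,0,2,1,0,0,0,0)
step 6: output 7; order=[1,0,4,5,6,7]; indeg=(0,0,1,0,0,0,0,0)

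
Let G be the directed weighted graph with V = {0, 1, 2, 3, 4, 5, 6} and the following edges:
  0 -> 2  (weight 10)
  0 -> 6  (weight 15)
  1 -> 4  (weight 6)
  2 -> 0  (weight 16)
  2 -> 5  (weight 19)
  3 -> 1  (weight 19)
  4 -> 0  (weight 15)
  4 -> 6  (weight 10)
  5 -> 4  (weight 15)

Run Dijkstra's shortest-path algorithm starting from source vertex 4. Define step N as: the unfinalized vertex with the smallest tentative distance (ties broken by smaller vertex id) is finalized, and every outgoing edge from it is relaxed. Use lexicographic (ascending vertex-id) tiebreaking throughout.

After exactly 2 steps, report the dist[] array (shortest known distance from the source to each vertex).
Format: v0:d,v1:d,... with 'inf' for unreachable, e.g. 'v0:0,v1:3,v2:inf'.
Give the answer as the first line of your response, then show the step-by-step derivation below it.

v0:15,v1:inf,v2:inf,v3:inf,v4:0,v5:inf,v6:10

step 1: dist = v0:15,v1:inf,v2:inf,v3:inf,v4:0,v5:inf,v6:10
step 2: dist = v0:15,v1:inf,v2:inf,v3:inf,v4:0,v5:inf,v6:10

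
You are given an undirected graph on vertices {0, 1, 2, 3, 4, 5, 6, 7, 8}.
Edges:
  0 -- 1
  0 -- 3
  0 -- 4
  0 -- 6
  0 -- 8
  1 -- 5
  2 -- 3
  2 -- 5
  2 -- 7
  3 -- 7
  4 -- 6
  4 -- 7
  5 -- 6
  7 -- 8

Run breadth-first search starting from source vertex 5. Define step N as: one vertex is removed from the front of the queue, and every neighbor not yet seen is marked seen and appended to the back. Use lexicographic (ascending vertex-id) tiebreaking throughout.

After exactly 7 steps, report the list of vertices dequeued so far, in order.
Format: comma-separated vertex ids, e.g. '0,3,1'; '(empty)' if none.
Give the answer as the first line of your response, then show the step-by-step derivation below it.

5,1,2,6,0,3,7

step 1: dequeue 5; queue=[1,2,6]; order=5
step 2: dequeue 1; queue=[2,6,0]; order=5,1
step 3: dequeue 2; queue=[6,0,3,7]; order=5,1,2
step 4: dequeue 6; queue=[0,3,7,4]; order=5,1,2,6
step 5: dequeue 0; queue=[3,7,4,8]; order=5,1,2,6,0
step 6: dequeue 3; queue=[7,4,8]; order=5,1,2,6,0,3
step 7: dequeue 7; queue=[4,8]; order=5,1,2,6,0,3,7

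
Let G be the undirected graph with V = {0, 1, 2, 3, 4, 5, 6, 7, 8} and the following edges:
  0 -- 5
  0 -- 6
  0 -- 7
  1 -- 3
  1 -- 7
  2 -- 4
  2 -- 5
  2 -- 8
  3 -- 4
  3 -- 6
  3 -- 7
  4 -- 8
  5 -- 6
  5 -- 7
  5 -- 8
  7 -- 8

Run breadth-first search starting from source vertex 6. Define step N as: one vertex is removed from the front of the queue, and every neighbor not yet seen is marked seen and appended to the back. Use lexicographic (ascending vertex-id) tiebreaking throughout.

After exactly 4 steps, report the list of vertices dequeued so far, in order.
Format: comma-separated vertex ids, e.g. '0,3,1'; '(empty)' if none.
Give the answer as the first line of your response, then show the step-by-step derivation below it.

6,0,3,5

step 1: dequeue 6; queue=[0,3,5]; order=6
step 2: dequeue 0; queue=[3,5,7]; order=6,0
step 3: dequeue 3; queue=[5,7,1,4]; order=6,0,3
step 4: dequeue 5; queue=[7,1,4,2,8]; order=6,0,3,5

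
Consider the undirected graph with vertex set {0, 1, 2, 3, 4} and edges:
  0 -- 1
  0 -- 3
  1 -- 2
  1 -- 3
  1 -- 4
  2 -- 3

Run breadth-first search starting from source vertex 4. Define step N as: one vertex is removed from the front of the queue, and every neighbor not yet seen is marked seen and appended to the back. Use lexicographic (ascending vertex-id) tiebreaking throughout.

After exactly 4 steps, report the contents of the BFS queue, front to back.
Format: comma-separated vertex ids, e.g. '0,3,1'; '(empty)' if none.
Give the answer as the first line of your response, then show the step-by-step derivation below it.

3

step 1: dequeue 4; queue=[1]; order=4
step 2: dequeue 1; queue=[0,2,3]; order=4,1
step 3: dequeue 0; queue=[2,3]; order=4,1,0
step 4: dequeue 2; queue=[3]; order=4,1,0,2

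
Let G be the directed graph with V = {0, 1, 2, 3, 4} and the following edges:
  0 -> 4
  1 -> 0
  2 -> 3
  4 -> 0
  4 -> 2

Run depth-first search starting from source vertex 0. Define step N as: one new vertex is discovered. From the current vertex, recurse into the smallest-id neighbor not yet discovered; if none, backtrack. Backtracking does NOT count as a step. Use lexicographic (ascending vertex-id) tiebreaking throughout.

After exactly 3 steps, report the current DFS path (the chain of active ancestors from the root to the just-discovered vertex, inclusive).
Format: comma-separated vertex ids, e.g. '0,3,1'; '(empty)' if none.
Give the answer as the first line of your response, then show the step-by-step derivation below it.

0,4,2

step 1: discover 0; path=0; order=0
step 2: discover 4; path=0>4; order=0,4
step 3: discover 2; path=0>4>2; order=0,4,2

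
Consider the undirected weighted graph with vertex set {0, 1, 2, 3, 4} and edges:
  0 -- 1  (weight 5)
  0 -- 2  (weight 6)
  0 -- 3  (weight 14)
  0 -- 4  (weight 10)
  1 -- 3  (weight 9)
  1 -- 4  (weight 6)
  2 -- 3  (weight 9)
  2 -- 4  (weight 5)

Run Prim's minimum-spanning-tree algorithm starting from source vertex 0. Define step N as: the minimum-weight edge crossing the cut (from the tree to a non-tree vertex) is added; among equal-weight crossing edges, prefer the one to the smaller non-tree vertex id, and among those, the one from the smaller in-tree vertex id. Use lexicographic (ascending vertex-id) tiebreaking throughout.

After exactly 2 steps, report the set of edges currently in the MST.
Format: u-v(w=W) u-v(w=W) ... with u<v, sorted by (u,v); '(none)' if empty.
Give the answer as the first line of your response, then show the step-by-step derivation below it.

0-1(w=5) 0-2(w=6)

step 1: add edge 0-1 (w=5); MST = {0-1(w=5)}
step 2: add edge 0-2 (w=6); MST = {0-1(w=5) 0-2(w=6)}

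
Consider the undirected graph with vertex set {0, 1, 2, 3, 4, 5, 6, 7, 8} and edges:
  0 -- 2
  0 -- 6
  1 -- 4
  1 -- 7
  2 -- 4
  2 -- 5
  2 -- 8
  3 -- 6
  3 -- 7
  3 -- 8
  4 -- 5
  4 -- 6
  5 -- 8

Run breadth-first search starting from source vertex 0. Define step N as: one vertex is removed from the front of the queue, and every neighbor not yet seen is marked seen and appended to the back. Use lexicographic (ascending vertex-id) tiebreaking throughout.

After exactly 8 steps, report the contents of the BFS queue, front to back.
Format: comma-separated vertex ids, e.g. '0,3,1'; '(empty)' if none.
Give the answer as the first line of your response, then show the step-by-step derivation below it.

7

step 1: dequeue 0; queue=[2,6]; order=0
step 2: dequeue 2; queue=[6,4,5,8]; order=0,2
step 3: dequeue 6; queue=[4,5,8,3]; order=0,2,6
step 4: dequeue 4; queue=[5,8,3,1]; order=0,2,6,4
step 5: dequeue 5; queue=[8,3,1]; order=0,2,6,4,5
step 6: dequeue 8; queue=[3,1]; order=0,2,6,4,5,8
step 7: dequeue 3; queue=[1,7]; order=0,2,6,4,5,8,3
step 8: dequeue 1; queue=[7]; order=0,2,6,4,5,8,3,1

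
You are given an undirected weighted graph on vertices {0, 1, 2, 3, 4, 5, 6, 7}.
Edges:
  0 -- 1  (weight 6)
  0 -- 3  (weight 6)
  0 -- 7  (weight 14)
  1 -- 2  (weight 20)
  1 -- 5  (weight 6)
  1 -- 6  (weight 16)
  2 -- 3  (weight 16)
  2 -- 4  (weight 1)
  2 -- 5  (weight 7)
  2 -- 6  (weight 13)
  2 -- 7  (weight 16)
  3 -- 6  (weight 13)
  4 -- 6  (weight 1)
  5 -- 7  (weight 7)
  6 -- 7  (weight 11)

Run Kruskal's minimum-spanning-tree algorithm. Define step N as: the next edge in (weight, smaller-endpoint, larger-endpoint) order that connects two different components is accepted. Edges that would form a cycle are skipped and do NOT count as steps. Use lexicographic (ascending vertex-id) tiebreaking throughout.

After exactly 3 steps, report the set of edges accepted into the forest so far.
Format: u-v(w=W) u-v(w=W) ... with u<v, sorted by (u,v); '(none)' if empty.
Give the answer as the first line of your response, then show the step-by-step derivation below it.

0-1(w=6) 2-4(w=1) 4-6(w=1)

step 1: add edge 2-4 (w=1); MST = {2-4(w=1)}
step 2: add edge 4-6 (w=1); MST = {2-4(w=1) 4-6(w=1)}
step 3: add edge 0-1 (w=6); MST = {0-1(w=6) 2-4(w=1) 4-6(w=1)}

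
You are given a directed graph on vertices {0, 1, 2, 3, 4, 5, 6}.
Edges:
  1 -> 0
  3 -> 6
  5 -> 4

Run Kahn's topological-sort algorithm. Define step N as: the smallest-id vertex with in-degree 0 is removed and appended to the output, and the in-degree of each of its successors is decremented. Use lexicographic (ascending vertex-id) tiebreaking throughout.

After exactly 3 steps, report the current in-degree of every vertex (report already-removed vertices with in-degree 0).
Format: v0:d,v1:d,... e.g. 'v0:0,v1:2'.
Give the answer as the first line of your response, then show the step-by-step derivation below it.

v0:0,v1:0,v2:0,v3:0,v4:1,v5:0,v6:1

step 1: output 1; order=[1]; indeg=(0,0,0,0,1,0,1)
step 2: output 0; order=[1,0]; indeg=(0,0,0,0,1,0,1)
step 3: output 2; order=[1,0,2]; indeg=(0,0,0,0,1,0,1)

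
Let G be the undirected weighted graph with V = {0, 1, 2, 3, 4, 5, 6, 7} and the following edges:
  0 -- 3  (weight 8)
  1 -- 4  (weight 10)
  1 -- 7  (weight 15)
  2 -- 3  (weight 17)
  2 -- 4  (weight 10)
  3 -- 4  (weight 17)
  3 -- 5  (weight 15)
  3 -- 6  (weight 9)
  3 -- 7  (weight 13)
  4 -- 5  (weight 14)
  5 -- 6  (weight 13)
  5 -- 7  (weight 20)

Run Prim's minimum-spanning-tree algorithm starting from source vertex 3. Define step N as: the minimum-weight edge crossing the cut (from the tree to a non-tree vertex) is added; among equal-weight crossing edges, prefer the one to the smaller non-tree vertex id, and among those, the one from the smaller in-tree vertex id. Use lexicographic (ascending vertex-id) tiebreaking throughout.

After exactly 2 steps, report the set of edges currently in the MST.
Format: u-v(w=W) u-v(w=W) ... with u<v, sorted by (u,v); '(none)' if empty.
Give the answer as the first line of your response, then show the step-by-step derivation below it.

0-3(w=8) 3-6(w=9)

step 1: add edge 0-3 (w=8); MST = {0-3(w=8)}
step 2: add edge 3-6 (w=9); MST = {0-3(w=8) 3-6(w=9)}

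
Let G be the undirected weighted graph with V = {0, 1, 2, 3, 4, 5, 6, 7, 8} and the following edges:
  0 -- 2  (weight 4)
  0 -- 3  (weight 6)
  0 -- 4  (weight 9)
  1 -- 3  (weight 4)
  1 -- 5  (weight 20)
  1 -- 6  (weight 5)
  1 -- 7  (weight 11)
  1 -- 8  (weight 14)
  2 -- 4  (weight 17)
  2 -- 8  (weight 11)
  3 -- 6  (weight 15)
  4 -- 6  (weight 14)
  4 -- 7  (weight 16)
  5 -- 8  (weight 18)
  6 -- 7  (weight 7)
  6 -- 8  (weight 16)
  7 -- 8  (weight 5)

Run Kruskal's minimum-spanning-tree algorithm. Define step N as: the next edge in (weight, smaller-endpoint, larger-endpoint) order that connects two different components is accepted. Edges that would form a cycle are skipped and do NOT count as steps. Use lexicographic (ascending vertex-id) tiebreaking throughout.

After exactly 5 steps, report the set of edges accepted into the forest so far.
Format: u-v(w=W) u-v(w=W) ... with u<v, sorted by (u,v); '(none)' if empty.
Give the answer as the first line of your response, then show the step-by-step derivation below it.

0-2(w=4) 0-3(w=6) 1-3(w=4) 1-6(w=5) 7-8(w=5)

step 1: add edge 0-2 (w=4); MST = {0-2(w=4)}
step 2: add edge 1-3 (w=4); MST = {0-2(w=4) 1-3(w=4)}
step 3: add edge 1-6 (w=5); MST = {0-2(w=4) 1-3(w=4) 1-6(w=5)}
step 4: add edge 7-8 (w=5); MST = {0-2(w=4) 1-3(w=4) 1-6(w=5) 7-8(w=5)}
step 5: add edge 0-3 (w=6); MST = {0-2(w=4) 0-3(w=6) 1-3(w=4) 1-6(w=5) 7-8(w=5)}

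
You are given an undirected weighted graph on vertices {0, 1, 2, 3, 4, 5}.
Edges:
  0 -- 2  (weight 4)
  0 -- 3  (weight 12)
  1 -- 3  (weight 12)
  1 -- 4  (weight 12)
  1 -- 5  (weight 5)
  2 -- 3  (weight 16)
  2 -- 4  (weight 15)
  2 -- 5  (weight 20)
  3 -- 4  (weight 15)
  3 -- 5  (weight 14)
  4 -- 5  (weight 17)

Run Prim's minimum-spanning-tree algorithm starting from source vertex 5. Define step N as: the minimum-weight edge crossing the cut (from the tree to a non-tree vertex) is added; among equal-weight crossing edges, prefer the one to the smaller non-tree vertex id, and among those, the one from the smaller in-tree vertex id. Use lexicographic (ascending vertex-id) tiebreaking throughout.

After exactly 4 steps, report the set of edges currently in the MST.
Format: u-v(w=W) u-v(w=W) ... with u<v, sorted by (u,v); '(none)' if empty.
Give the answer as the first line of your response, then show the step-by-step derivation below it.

0-2(w=4) 0-3(w=12) 1-3(w=12) 1-5(w=5)

step 1: add edge 1-5 (w=5); MST = {1-5(w=5)}
step 2: add edge 1-3 (w=12); MST = {1-3(w=12) 1-5(w=5)}
step 3: add edge 0-3 (w=12); MST = {0-3(w=12) 1-3(w=12) 1-5(w=5)}
step 4: add edge 0-2 (w=4); MST = {0-2(w=4) 0-3(w=12) 1-3(w=12) 1-5(w=5)}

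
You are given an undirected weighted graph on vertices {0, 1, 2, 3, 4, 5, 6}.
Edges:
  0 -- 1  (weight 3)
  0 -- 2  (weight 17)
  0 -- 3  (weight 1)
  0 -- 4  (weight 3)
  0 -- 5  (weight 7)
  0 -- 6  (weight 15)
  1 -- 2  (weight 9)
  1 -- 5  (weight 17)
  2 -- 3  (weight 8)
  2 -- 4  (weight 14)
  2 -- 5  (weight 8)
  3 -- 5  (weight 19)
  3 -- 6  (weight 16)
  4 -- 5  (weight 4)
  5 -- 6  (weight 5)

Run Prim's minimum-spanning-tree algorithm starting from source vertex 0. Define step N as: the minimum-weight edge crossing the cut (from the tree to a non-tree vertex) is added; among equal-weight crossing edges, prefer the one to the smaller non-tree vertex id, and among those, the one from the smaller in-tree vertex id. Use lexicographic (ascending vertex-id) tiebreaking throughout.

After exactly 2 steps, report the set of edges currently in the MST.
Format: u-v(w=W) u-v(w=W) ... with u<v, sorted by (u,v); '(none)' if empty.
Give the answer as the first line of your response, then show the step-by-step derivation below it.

0-1(w=3) 0-3(w=1)

step 1: add edge 0-3 (w=1); MST = {0-3(w=1)}
step 2: add edge 0-1 (w=3); MST = {0-1(w=3) 0-3(w=1)}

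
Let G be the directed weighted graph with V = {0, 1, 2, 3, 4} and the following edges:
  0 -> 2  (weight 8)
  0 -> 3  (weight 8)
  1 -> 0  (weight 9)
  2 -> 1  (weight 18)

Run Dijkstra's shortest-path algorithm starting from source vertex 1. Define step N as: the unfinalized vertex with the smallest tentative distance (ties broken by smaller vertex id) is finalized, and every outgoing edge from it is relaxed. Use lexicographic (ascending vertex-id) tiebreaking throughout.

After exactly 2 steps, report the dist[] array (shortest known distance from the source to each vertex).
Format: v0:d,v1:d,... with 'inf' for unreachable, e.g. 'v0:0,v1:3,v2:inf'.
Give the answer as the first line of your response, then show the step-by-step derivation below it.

v0:9,v1:0,v2:17,v3:17,v4:inf

step 1: dist = v0:9,v1:0,v2:inf,v3:inf,v4:inf
step 2: dist = v0:9,v1:0,v2:17,v3:17,v4:inf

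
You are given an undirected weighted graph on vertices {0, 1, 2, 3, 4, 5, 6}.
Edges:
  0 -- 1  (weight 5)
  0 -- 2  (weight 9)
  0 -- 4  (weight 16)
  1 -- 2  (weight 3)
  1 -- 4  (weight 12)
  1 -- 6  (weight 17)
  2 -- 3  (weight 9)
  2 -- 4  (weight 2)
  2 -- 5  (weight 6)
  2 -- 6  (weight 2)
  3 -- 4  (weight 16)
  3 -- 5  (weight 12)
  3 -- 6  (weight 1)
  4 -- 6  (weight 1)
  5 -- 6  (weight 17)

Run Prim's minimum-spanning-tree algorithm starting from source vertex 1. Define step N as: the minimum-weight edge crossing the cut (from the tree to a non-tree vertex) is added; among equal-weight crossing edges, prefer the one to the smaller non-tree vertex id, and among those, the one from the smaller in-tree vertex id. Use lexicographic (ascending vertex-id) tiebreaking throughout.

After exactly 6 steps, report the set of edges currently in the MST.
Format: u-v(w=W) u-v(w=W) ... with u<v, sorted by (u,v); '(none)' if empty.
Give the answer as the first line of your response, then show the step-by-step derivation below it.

0-1(w=5) 1-2(w=3) 2-4(w=2) 2-5(w=6) 3-6(w=1) 4-6(w=1)

step 1: add edge 1-2 (w=3); MST = {1-2(w=3)}
step 2: add edge 2-4 (w=2); MST = {1-2(w=3) 2-4(w=2)}
step 3: add edge 4-6 (w=1); MST = {1-2(w=3) 2-4(w=2) 4-6(w=1)}
step 4: add edge 3-6 (w=1); MST = {1-2(w=3) 2-4(w=2) 3-6(w=1) 4-6(w=1)}
step 5: add edge 0-1 (w=5); MST = {0-1(w=5) 1-2(w=3) 2-4(w=2) 3-6(w=1) 4-6(w=1)}
step 6: add edge 2-5 (w=6); MST = {0-1(w=5) 1-2(w=3) 2-4(w=2) 2-5(w=6) 3-6(w=1) 4-6(w=1)}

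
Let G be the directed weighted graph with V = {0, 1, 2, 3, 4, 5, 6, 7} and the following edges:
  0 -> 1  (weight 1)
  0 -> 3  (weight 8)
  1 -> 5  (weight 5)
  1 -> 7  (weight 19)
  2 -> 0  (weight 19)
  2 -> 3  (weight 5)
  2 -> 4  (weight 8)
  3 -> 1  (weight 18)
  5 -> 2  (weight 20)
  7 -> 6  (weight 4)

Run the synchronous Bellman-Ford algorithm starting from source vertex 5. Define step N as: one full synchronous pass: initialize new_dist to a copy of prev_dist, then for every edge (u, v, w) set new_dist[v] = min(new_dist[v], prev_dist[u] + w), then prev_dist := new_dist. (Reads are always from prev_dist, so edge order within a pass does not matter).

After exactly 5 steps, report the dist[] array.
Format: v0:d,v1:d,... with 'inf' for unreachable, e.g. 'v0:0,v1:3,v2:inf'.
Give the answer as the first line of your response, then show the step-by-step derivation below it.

v0:39,v1:40,v2:20,v3:25,v4:28,v5:0,v6:63,v7:59

step 1: dist = v0:inf,v1:inf,v2:20,v3:inf,v4:inf,v5:0,v6:inf,v7:inf
step 2: dist = v0:39,v1:inf,v2:20,v3:25,v4:28,v5:0,v6:inf,v7:inf
step 3: dist = v0:39,v1:40,v2:20,v3:25,v4:28,v5:0,v6:inf,v7:inf
step 4: dist = v0:39,v1:40,v2:20,v3:25,v4:28,v5:0,v6:inf,v7:59
step 5: dist = v0:39,v1:40,v2:20,v3:25,v4:28,v5:0,v6:63,v7:59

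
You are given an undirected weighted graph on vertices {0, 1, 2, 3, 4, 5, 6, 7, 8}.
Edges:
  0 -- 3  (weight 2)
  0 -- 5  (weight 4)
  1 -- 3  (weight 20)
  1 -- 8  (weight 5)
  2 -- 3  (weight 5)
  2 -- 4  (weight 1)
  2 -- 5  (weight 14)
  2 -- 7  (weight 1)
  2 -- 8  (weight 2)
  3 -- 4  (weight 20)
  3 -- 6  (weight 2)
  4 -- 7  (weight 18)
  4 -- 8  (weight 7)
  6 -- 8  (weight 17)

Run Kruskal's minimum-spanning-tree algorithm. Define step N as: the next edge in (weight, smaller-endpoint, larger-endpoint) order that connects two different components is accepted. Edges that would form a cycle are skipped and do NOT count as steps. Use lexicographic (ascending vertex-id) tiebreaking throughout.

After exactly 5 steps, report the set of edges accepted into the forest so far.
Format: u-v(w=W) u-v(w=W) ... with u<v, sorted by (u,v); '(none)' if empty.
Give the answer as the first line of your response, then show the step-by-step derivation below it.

0-3(w=2) 2-4(w=1) 2-7(w=1) 2-8(w=2) 3-6(w=2)

step 1: add edge 2-4 (w=1); MST = {2-4(w=1)}
step 2: add edge 2-7 (w=1); MST = {2-4(w=1) 2-7(w=1)}
step 3: add edge 0-3 (w=2); MST = {0-3(w=2) 2-4(w=1) 2-7(w=1)}
step 4: add edge 2-8 (w=2); MST = {0-3(w=2) 2-4(w=1) 2-7(w=1) 2-8(w=2)}
step 5: add edge 3-6 (w=2); MST = {0-3(w=2) 2-4(w=1) 2-7(w=1) 2-8(w=2) 3-6(w=2)}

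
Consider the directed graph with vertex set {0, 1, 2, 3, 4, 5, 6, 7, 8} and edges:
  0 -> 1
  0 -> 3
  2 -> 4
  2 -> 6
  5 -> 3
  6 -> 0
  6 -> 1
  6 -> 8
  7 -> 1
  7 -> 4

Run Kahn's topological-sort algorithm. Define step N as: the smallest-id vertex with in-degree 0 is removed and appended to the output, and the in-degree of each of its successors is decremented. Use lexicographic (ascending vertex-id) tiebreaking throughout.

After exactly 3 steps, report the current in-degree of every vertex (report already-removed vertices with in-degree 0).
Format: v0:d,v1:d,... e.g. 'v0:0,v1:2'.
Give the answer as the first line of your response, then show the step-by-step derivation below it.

v0:0,v1:2,v2:0,v3:1,v4:1,v5:0,v6:0,v7:0,v8:0

step 1: output 2; order=[2]; indeg=(1,3,0,2,1,0,0,0,1)
step 2: output 5; order=[2,5]; indeg=(1,3,0,1,1,0,0,0,1)
step 3: output 6; order=[2,5,6]; indeg=(0,2,0,1,1,0,0,0,0)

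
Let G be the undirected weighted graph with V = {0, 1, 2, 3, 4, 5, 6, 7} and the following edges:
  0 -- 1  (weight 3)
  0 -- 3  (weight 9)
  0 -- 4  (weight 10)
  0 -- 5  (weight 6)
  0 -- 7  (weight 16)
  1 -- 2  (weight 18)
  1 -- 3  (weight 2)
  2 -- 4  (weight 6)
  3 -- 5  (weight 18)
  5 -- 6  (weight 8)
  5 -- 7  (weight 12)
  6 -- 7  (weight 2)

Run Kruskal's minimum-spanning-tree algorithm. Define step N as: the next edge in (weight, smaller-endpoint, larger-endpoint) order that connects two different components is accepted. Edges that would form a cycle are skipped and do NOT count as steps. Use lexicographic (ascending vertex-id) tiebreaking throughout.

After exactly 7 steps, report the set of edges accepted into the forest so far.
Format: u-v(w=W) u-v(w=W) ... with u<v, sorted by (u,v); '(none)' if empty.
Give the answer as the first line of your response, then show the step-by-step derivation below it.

0-1(w=3) 0-4(w=10) 0-5(w=6) 1-3(w=2) 2-4(w=6) 5-6(w=8) 6-7(w=2)

step 1: add edge 1-3 (w=2); MST = {1-3(w=2)}
step 2: add edge 6-7 (w=2); MST = {1-3(w=2) 6-7(w=2)}
step 3: add edge 0-1 (w=3); MST = {0-1(w=3) 1-3(w=2) 6-7(w=2)}
step 4: add edge 0-5 (w=6); MST = {0-1(w=3) 0-5(w=6) 1-3(w=2) 6-7(w=2)}
step 5: add edge 2-4 (w=6); MST = {0-1(w=3) 0-5(w=6) 1-3(w=2) 2-4(w=6) 6-7(w=2)}
step 6: add edge 5-6 (w=8); MST = {0-1(w=3) 0-5(w=6) 1-3(w=2) 2-4(w=6) 5-6(w=8) 6-7(w=2)}
step 7: add edge 0-4 (w=10); MST = {0-1(w=3) 0-4(w=10) 0-5(w=6) 1-3(w=2) 2-4(w=6) 5-6(w=8) 6-7(w=2)}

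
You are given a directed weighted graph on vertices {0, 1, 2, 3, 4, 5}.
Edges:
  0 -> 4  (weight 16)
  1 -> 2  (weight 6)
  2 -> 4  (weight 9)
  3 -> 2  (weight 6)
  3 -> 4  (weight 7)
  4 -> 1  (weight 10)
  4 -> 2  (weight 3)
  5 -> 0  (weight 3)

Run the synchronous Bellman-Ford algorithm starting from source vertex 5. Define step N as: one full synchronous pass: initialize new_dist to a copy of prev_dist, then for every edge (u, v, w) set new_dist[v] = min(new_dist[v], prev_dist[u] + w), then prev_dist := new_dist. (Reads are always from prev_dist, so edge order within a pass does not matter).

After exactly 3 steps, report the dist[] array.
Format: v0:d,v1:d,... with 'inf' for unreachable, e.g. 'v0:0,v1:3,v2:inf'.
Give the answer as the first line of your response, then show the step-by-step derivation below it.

v0:3,v1:29,v2:22,v3:inf,v4:19,v5:0

step 1: dist = v0:3,v1:inf,v2:inf,v3:inf,v4:inf,v5:0
step 2: dist = v0:3,v1:inf,v2:inf,v3:inf,v4:19,v5:0
step 3: dist = v0:3,v1:29,v2:22,v3:inf,v4:19,v5:0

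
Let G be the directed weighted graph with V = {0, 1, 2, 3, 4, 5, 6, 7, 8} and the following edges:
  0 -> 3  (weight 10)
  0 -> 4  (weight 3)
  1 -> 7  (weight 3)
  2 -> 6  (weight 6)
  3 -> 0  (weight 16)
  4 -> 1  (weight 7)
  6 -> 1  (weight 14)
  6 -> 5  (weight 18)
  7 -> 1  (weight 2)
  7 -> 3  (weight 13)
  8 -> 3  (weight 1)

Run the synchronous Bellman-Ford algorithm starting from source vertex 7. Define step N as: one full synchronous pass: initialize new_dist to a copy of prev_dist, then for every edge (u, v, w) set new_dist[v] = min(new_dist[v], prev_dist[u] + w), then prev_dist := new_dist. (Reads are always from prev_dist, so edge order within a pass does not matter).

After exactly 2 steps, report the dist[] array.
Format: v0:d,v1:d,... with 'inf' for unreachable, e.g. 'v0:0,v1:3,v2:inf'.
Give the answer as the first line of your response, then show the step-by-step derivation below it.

v0:29,v1:2,v2:inf,v3:13,v4:inf,v5:inf,v6:inf,v7:0,v8:inf

step 1: dist = v0:inf,v1:2,v2:inf,v3:13,v4:inf,v5:inf,v6:inf,v7:0,v8:inf
step 2: dist = v0:29,v1:2,v2:inf,v3:13,v4:inf,v5:inf,v6:inf,v7:0,v8:inf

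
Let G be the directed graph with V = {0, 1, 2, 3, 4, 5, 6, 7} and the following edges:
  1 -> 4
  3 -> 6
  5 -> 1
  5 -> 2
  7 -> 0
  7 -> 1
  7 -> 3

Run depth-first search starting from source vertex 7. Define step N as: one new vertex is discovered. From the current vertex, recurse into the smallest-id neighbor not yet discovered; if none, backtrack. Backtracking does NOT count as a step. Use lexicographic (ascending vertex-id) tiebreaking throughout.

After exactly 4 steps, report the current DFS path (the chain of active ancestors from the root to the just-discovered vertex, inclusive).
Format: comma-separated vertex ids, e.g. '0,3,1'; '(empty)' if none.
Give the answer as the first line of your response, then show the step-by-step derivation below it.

7,1,4

step 1: discover 7; path=7; order=7
step 2: discover 0; path=7>0; order=7,0
step 3: discover 1; path=7>1; order=7,0,1
step 4: discover 4; path=7>1>4; order=7,0,1,4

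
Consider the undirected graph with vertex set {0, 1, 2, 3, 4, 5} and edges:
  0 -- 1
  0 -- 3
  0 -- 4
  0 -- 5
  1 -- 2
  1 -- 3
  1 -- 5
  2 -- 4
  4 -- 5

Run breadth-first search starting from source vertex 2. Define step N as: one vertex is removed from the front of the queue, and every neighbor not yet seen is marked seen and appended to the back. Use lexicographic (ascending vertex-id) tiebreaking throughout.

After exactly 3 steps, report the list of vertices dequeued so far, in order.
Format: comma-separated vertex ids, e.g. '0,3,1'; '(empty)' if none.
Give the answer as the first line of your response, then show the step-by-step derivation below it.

2,1,4

step 1: dequeue 2; queue=[1,4]; order=2
step 2: dequeue 1; queue=[4,0,3,5]; order=2,1
step 3: dequeue 4; queue=[0,3,5]; order=2,1,4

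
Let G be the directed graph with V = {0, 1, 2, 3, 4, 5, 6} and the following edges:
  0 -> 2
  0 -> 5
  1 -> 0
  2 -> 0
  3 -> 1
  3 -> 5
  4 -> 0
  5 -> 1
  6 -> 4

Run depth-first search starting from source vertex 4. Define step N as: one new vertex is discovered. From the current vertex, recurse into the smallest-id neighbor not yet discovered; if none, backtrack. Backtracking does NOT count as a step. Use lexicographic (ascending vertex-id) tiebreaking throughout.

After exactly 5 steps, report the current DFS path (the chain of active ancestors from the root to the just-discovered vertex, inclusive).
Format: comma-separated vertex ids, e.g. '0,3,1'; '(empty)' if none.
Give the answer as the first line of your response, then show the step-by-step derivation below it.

4,0,5,1

step 1: discover 4; path=4; order=4
step 2: discover 0; path=4>0; order=4,0
step 3: discover 2; path=4>0>2; order=4,0,2
step 4: discover 5; path=4>0>5; order=4,0,2,5
step 5: discover 1; path=4>0>5>1; order=4,0,2,5,1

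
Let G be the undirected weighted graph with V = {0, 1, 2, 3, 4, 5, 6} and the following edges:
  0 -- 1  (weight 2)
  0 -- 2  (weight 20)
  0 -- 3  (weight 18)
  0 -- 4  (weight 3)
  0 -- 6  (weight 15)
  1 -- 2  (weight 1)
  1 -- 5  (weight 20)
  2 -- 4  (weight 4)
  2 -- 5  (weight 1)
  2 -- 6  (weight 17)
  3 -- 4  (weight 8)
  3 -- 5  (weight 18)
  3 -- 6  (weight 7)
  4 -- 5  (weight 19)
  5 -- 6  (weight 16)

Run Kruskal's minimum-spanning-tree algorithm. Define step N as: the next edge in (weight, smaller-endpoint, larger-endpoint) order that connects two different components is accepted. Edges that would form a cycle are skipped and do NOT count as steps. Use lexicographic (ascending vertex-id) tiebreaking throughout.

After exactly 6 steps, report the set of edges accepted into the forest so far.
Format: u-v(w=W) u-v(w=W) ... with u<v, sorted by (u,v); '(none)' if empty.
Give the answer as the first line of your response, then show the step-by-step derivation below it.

0-1(w=2) 0-4(w=3) 1-2(w=1) 2-5(w=1) 3-4(w=8) 3-6(w=7)

step 1: add edge 1-2 (w=1); MST = {1-2(w=1)}
step 2: add edge 2-5 (w=1); MST = {1-2(w=1) 2-5(w=1)}
step 3: add edge 0-1 (w=2); MST = {0-1(w=2) 1-2(w=1) 2-5(w=1)}
step 4: add edge 0-4 (w=3); MST = {0-1(w=2) 0-4(w=3) 1-2(w=1) 2-5(w=1)}
step 5: add edge 3-6 (w=7); MST = {0-1(w=2) 0-4(w=3) 1-2(w=1) 2-5(w=1) 3-6(w=7)}
step 6: add edge 3-4 (w=8); MST = {0-1(w=2) 0-4(w=3) 1-2(w=1) 2-5(w=1) 3-4(w=8) 3-6(w=7)}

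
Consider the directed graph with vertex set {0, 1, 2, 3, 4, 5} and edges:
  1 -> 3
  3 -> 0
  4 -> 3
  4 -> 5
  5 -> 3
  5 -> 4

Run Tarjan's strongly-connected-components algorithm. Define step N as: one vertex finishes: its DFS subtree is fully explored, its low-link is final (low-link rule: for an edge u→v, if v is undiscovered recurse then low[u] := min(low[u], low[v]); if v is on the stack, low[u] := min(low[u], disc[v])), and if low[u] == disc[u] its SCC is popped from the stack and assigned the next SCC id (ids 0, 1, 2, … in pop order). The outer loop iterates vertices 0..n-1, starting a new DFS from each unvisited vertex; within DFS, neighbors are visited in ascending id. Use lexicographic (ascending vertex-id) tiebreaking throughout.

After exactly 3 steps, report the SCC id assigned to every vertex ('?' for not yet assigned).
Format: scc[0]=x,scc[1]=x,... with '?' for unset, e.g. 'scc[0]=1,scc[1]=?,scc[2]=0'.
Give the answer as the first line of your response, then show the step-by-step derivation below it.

scc[0]=0,scc[1]=2,scc[2]=?,scc[3]=1,scc[4]=?,scc[5]=?

step 1: low=(low[0]=0,low[1]=?,low[2]=?,low[3]=?,low[4]=?,low[5]=?); scc=(scc[0]=0,scc[1]=?,scc[2]=?,scc[3]=?,scc[4]=?,scc[5]=?)
step 2: low=(low[0]=0,low[1]=1,low[2]=?,low[3]=2,low[4]=?,low[5]=?); scc=(scc[0]=0,scc[1]=?,scc[2]=?,scc[3]=1,scc[4]=?,scc[5]=?)
step 3: low=(low[0]=0,low[1]=1,low[2]=?,low[3]=2,low[4]=?,low[5]=?); scc=(scc[0]=0,scc[1]=2,scc[2]=?,scc[3]=1,scc[4]=?,scc[5]=?)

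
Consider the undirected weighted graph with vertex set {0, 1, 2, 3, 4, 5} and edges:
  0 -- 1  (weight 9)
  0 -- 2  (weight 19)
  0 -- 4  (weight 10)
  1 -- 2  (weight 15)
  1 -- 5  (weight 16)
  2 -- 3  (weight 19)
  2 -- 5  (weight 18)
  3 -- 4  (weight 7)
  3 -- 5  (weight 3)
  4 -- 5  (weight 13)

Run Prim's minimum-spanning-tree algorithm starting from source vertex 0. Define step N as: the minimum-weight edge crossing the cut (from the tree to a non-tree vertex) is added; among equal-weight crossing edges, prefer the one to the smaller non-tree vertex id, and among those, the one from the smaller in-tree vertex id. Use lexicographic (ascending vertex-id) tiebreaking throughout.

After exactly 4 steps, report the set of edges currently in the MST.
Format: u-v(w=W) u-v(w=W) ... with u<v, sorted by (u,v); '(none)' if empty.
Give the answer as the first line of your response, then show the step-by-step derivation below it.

0-1(w=9) 0-4(w=10) 3-4(w=7) 3-5(w=3)

step 1: add edge 0-1 (w=9); MST = {0-1(w=9)}
step 2: add edge 0-4 (w=10); MST = {0-1(w=9) 0-4(w=10)}
step 3: add edge 3-4 (w=7); MST = {0-1(w=9) 0-4(w=10) 3-4(w=7)}
step 4: add edge 3-5 (w=3); MST = {0-1(w=9) 0-4(w=10) 3-4(w=7) 3-5(w=3)}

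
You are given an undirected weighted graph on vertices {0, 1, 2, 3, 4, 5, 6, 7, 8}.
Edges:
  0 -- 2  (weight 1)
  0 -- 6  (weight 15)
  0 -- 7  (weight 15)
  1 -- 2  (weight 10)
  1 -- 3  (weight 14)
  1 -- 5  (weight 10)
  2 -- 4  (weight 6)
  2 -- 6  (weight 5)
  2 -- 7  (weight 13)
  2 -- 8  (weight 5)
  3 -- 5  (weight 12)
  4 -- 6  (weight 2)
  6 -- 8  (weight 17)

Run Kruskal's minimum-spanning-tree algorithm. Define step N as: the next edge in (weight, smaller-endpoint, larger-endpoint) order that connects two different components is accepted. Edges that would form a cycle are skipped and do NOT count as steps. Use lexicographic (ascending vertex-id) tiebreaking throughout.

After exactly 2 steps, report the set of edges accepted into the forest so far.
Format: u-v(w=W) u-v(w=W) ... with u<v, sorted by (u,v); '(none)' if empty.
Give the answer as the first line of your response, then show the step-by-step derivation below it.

0-2(w=1) 4-6(w=2)

step 1: add edge 0-2 (w=1); MST = {0-2(w=1)}
step 2: add edge 4-6 (w=2); MST = {0-2(w=1) 4-6(w=2)}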